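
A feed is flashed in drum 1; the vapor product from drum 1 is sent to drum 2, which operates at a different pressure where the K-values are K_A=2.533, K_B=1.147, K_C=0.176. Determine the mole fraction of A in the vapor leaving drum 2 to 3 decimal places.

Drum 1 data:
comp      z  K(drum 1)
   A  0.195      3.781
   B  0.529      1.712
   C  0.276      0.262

y_A (drum 2) = 0.314

Drum 1:
Let ψ₁ = V/F and solve Σ zᵢ(Kᵢ−1)/(1+ψ₁(Kᵢ−1)) = 0.
g(0) = ΣzᵢKᵢ − 1 = 0.715 and g(1) = 1 − Σzᵢ/Kᵢ = -0.414, so a root lies in (0, 1).
Newton iteration, ψ₁⁰ = 0.5:
  ψ₁ = 0.500: g = 0.1818, g' = -0.787 → ψ₁ = 0.731
  ψ₁ = 0.731: g = -0.0157, g' = -0.989 → ψ₁ = 0.715
Converged at ψ₁ = 0.715.
Drum-1 compositions:
  A: x = 0.065, y = 0.247
  B: x = 0.351, y = 0.600
  C: x = 0.584, y = 0.153
Drum-2 feed = drum-1 vapor: z₂ = (0.2468, 0.6002, 0.1530).
Drum 2:
Newton iteration, ψ₂⁰ = 0.5:
  ψ₂ = 0.500: g = 0.0819, g' = -0.498 → ψ₂ = 0.664
  ψ₂ = 0.664: g = -0.0109, g' = -0.661 → ψ₂ = 0.648
Converged at ψ₂ = 0.648.
  A: x = 0.124, y = 0.314
  B: x = 0.548, y = 0.629
  C: x = 0.328, y = 0.058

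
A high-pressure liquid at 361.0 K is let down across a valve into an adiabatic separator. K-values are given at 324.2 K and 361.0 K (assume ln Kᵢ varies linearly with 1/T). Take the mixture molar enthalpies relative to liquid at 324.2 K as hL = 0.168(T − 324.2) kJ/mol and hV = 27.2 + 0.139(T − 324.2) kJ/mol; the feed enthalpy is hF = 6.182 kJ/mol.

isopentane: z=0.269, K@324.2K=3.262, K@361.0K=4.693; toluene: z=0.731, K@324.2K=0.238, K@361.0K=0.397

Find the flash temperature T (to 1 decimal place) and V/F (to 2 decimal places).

Adiabatic flash: solve Rachford–Rice at each trial T, then check hF = ψ·hV(T) + (1−ψ)·hL(T).
  T = 324.2 K: K = (3.262, 0.238), RR gives ψ = 0.030, H_out = 0.812 kJ/mol
  T = 361.0 K: K = (4.693, 0.397), RR gives ψ = 0.248, H_out = 12.668 kJ/mol
  T = 342.6 K: K = (3.951, 0.312), RR gives ψ = 0.143, H_out = 6.906 kJ/mol
  T = 333.4 K: K = (3.600, 0.273), RR gives ψ = 0.089, H_out = 3.942 kJ/mol
  T = 338.0 K: K = (3.774, 0.292), RR gives ψ = 0.116, H_out = 5.439 kJ/mol
  T = 340.3 K: K = (3.862, 0.302), RR gives ψ = 0.130, H_out = 6.176 kJ/mol
Linear interpolation between T = 340.3 (H_out = 6.176) and T = 342.6 (H_out = 6.906) on hF = 6.182 gives T ≈ 340.3 K, at which ψ = 0.13.

T = 340.3 K, V/F = 0.13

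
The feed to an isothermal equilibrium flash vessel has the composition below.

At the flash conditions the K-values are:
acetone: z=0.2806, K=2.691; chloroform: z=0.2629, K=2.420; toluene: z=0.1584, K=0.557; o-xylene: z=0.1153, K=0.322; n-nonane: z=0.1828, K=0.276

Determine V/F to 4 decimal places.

Material balance + equilibrium reduce to Σ zᵢ(Kᵢ−1)/(1+V/F(Kᵢ−1)) = 0.
Feasibility: ΣzᵢKᵢ = 1.5671, Σzᵢ/Kᵢ = 1.5177 — both > 1, two phases present.
Newton–Raphson from V/F = 0.63:
  V/F = 0.6300: g = -0.05035, g' = -0.8810 → V/F = 0.5728
  V/F = 0.5728: g = -0.00110, g' = -0.8455 → V/F = 0.5715
Converged at V/F = 0.5715.

V/F = 0.5715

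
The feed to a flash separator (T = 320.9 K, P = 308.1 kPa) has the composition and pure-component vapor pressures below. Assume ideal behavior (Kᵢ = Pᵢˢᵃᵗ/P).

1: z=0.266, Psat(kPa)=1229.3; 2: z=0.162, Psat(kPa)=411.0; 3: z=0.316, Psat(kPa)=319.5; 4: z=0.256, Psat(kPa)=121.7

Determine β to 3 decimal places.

β = 0.779

Raoult's law: Kᵢ = Pᵢˢᵃᵗ/P = Pᵢˢᵃᵗ/308.1.
  K_1 = 1229.3/308.1 = 3.98994, K_2 = 411.0/308.1 = 1.33398, K_3 = 319.5/308.1 = 1.03700, K_4 = 121.7/308.1 = 0.39500
Rachford–Rice: g(β) = Σ zᵢ(Kᵢ−1)/(1+β(Kᵢ−1)) = 0.
Feasibility: ΣzᵢKᵢ = 1.706, Σzᵢ/Kᵢ = 1.141 — both > 1, two phases present.
Newton iteration, β⁰ = 0.5:
  β = 0.500: g = 0.1546, g' = -0.588 → β = 0.763
  β = 0.763: g = 0.0093, g' = -0.556 → β = 0.780
  β = 0.780: g = -0.0000, g' = -0.562 → β = 0.779
Converged at β = 0.779.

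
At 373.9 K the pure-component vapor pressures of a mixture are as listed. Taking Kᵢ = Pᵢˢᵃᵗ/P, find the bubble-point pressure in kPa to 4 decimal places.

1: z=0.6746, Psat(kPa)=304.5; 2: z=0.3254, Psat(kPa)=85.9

At the bubble point ψ → 0, so ΣzᵢKᵢ = 1 with Kᵢ = Pᵢˢᵃᵗ/P ⇒ P = ΣzᵢPᵢˢᵃᵗ.
P = 0.6746·304.5 + 0.3254·85.9 = 233.3676 kPa

Pbub = 233.3676 kPa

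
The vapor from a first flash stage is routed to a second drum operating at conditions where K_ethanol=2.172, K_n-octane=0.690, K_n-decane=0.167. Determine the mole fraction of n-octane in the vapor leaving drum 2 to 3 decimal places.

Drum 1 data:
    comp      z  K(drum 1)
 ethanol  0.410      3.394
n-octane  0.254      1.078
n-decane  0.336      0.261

y_n-octane (drum 2) = 0.228

Drum 1:
Rachford–Rice: g(ψ₁) = Σ zᵢ(Kᵢ−1)/(1+ψ₁(Kᵢ−1)) = 0.
Check two-phase: ΣzᵢKᵢ = 1.753 > 1 and Σzᵢ/Kᵢ = 1.644 > 1, so g(0) = 0.753 > 0 and g(1) = -0.644 < 0.
Newton iteration, ψ₁⁰ = 0.31:
  ψ₁ = 0.310: g = 0.2607, g' = -1.084 → ψ₁ = 0.550
  ψ₁ = 0.550: g = 0.0240, g' = -0.960 → ψ₁ = 0.575
Converged at ψ₁ = 0.575.
Drum-1 compositions:
  ethanol: x = 0.172, y = 0.585
  n-octane: x = 0.243, y = 0.262
  n-decane: x = 0.584, y = 0.153
Drum-2 feed = drum-1 vapor: z₂ = (0.5854, 0.2621, 0.1525).
Drum 2:
Material balance + equilibrium reduce to Σ zᵢ(Kᵢ−1)/(1+ψ₂(Kᵢ−1)) = 0.
Check two-phase: ΣzᵢKᵢ = 1.478 > 1 and Σzᵢ/Kᵢ = 1.563 > 1, so g(0) = 0.478 > 0 and g(1) = -0.563 < 0.
Newton iteration, ψ₂⁰ = 0.5:
  ψ₂ = 0.500: g = 0.1187, g' = -0.666 → ψ₂ = 0.678
  ψ₂ = 0.678: g = -0.0127, g' = -0.849 → ψ₂ = 0.663
Converged at ψ₂ = 0.663.
  ethanol: x = 0.329, y = 0.715
  n-octane: x = 0.330, y = 0.228
  n-decane: x = 0.341, y = 0.057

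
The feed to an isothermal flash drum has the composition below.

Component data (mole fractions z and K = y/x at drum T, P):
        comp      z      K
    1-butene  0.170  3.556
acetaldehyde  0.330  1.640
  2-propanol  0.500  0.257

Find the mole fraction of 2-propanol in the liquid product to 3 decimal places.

x_2-propanol = 0.609

Iterate (Newton) starting at ψ = 0.5:
  ψ = 0.500: g = -0.2403, g' = -0.990 → ψ = 0.257
  ψ = 0.257: g = -0.0159, g' = -0.926 → ψ = 0.240
Converged at ψ = 0.240.
Compositions from xᵢ = zᵢ/(1+ψ(Kᵢ−1)), yᵢ = Kᵢxᵢ:
  1-butene: x = 0.105, y = 0.375
  acetaldehyde: x = 0.286, y = 0.469
  2-propanol: x = 0.609, y = 0.156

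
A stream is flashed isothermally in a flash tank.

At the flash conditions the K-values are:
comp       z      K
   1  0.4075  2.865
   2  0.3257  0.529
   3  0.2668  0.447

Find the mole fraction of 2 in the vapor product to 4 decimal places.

y_2 = 0.2230

Newton iteration, ψ⁰ = 0.39:
  ψ = 0.3900: g = 0.06394, g' = -0.7161 → ψ = 0.4793
  ψ = 0.4793: g = 0.00241, g' = -0.6667 → ψ = 0.4829
Converged at ψ = 0.4829.
Compositions from xᵢ = zᵢ/(1+ψ(Kᵢ−1)), yᵢ = Kᵢxᵢ:
  1: x = 0.2144, y = 0.6143
  2: x = 0.4216, y = 0.2230
  3: x = 0.3640, y = 0.1627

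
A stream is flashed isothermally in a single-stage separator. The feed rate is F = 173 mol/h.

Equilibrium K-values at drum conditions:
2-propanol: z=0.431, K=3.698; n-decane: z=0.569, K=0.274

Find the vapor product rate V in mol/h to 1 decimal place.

Binary case is linear: z₁(K₁−1)(1+β(K₂−1)) + z₂(K₂−1)(1+β(K₁−1)) = 0
⇒ β = [z₁(K₁−1)+z₂(K₂−1)] / [−(K₁−1)(K₂−1)] = 0.7497/1.9587 = 0.383
Then V = β·F = 0.3828·173 = 66.2 mol/h and L = F − V = 106.8 mol/h.

V = 66.2 mol/h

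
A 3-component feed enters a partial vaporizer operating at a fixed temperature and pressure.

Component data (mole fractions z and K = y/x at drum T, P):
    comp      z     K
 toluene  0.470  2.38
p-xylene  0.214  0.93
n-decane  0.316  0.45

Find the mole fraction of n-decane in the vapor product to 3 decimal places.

y_n-decane = 0.245

Let ψ = V/F and solve Σ zᵢ(Kᵢ−1)/(1+ψ(Kᵢ−1)) = 0.
g(0) = ΣzᵢKᵢ − 1 = 0.460 and g(1) = 1 − Σzᵢ/Kᵢ = -0.130, so a root lies in (0, 1).
Iterate (Newton) starting at ψ = 0.5:
  ψ = 0.500: g = 0.1285, g' = -0.496 → ψ = 0.759
  ψ = 0.759: g = 0.0026, g' = -0.496 → ψ = 0.764
Converged at ψ = 0.764.
Compositions from xᵢ = zᵢ/(1+ψ(Kᵢ−1)), yᵢ = Kᵢxᵢ:
  toluene: x = 0.229, y = 0.544
  p-xylene: x = 0.226, y = 0.210
  n-decane: x = 0.545, y = 0.245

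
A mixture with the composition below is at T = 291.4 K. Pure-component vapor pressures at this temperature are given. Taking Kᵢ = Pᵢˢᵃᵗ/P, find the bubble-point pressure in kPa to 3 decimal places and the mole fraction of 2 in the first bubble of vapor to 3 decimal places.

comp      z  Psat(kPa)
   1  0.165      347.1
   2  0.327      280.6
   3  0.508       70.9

Pbub = 185.045 kPa, y_2 = 0.496

At the bubble point ψ → 0, so ΣzᵢKᵢ = 1 with Kᵢ = Pᵢˢᵃᵗ/P ⇒ P = ΣzᵢPᵢˢᵃᵗ.
P = 0.165·347.1 + 0.327·280.6 + 0.508·70.9 = 185.045 kPa
yᵢ = zᵢPᵢˢᵃᵗ/P ⇒ y_2 = 0.327·280.6/185.045 = 0.496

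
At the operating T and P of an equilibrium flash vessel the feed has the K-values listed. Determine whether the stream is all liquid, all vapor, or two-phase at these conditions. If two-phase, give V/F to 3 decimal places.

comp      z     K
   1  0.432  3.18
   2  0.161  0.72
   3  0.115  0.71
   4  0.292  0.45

two-phase, V/F = 0.723

ΣzᵢKᵢ = 1.703; Σzᵢ/Kᵢ = 1.170.
Both exceed 1, so a two-phase solution exists.
Material balance + equilibrium reduce to Σ zᵢ(Kᵢ−1)/(1+ψ(Kᵢ−1)) = 0.
Newton iteration, ψ⁰ = 0.34:
  ψ = 0.340: g = 0.2565, g' = -0.838 → ψ = 0.646
  ψ = 0.646: g = 0.0458, g' = -0.600 → ψ = 0.722
  ψ = 0.722: g = 0.0005, g' = -0.588 → ψ = 0.723
Converged at ψ = 0.723.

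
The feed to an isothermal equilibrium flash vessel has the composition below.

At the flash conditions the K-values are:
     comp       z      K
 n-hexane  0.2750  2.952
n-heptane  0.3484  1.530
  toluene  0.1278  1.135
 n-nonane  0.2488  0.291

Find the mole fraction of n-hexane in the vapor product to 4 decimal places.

y_n-hexane = 0.3332

Rachford–Rice: g(V/F) = Σ zᵢ(Kᵢ−1)/(1+V/F(Kᵢ−1)) = 0.
g(0) = ΣzᵢKᵢ − 1 = 0.5623 and g(1) = 1 − Σzᵢ/Kᵢ = -0.2885, so a root lies in (0, 1).
Iterate (Newton) starting at V/F = 0.33:
  V/F = 0.3300: g = 0.26989, g' = -0.6738 → V/F = 0.7306
  V/F = 0.7306: g = 0.00413, g' = -0.7691 → V/F = 0.7359
Converged at V/F = 0.7359.
Compositions from xᵢ = zᵢ/(1+V/F(Kᵢ−1)), yᵢ = Kᵢxᵢ:
  n-hexane: x = 0.1129, y = 0.3332
  n-heptane: x = 0.2506, y = 0.3835
  toluene: x = 0.1163, y = 0.1319
  n-nonane: x = 0.5202, y = 0.1514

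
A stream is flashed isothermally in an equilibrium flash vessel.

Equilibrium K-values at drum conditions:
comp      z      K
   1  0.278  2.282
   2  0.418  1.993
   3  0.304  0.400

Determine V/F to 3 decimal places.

Rachford–Rice: g(V/F) = Σ zᵢ(Kᵢ−1)/(1+V/F(Kᵢ−1)) = 0.
Feasibility: ΣzᵢKᵢ = 1.589, Σzᵢ/Kᵢ = 1.092 — both > 1, two phases present.
Newton–Raphson from V/F = 0.43:
  V/F = 0.430: g = 0.2748, g' = -0.591 → V/F = 0.895
  V/F = 0.895: g = -0.0082, g' = -0.725 → V/F = 0.884
Converged at V/F = 0.884.

V/F = 0.884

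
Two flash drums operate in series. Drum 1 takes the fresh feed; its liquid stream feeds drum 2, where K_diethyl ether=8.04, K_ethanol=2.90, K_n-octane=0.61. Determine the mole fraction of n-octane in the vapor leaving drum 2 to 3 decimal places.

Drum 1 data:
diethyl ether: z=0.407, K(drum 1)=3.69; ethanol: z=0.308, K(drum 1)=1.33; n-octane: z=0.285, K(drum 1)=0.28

y_n-octane (drum 2) = 0.535

Drum 1:
Material balance + equilibrium reduce to Σ zᵢ(Kᵢ−1)/(1+ψ₁(Kᵢ−1)) = 0.
g(0) = ΣzᵢKᵢ − 1 = 0.991 and g(1) = 1 − Σzᵢ/Kᵢ = -0.360, so a root lies in (0, 1).
Iterate (Newton) starting at ψ₁ = 0.5:
  ψ₁ = 0.500: g = 0.2335, g' = -0.921 → ψ₁ = 0.754
  ψ₁ = 0.754: g = -0.0055, g' = -1.049 → ψ₁ = 0.748
Converged at ψ₁ = 0.748.
Drum-1 compositions:
  diethyl ether: x = 0.135, y = 0.498
  ethanol: x = 0.247, y = 0.329
  n-octane: x = 0.618, y = 0.173
Drum-2 feed = drum-1 liquid: z₂ = (0.1351, 0.2470, 0.6179).
Drum 2:
Rachford–Rice: g(ψ₂) = Σ zᵢ(Kᵢ−1)/(1+ψ₂(Kᵢ−1)) = 0.
Feasibility: ΣzᵢKᵢ = 2.179, Σzᵢ/Kᵢ = 1.115 — both > 1, two phases present.
Newton iteration, ψ₂⁰ = 0.5:
  ψ₂ = 0.500: g = 0.1517, g' = -0.707 → ψ₂ = 0.715
  ψ₂ = 0.715: g = 0.0227, g' = -0.525 → ψ₂ = 0.758
  ψ₂ = 0.758: g = 0.0004, g' = -0.506 → ψ₂ = 0.759
Converged at ψ₂ = 0.759.
  diethyl ether: x = 0.021, y = 0.171
  ethanol: x = 0.101, y = 0.293
  n-octane: x = 0.878, y = 0.535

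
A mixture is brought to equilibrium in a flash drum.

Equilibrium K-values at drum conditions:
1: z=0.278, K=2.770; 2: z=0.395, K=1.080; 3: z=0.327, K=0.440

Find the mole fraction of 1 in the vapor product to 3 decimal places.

Rachford–Rice: g(ψ) = Σ zᵢ(Kᵢ−1)/(1+ψ(Kᵢ−1)) = 0.
Check two-phase: ΣzᵢKᵢ = 1.341 > 1 and Σzᵢ/Kᵢ = 1.209 > 1, so g(0) = 0.341 > 0 and g(1) = -0.209 < 0.
Iterate (Newton) starting at ψ = 0.44:
  ψ = 0.440: g = 0.0642, g' = -0.458 → ψ = 0.580
  ψ = 0.580: g = 0.0018, g' = -0.439 → ψ = 0.584
Converged at ψ = 0.584.
Compositions from xᵢ = zᵢ/(1+ψ(Kᵢ−1)), yᵢ = Kᵢxᵢ:
  1: x = 0.137, y = 0.379
  2: x = 0.377, y = 0.408
  3: x = 0.486, y = 0.214

y_1 = 0.379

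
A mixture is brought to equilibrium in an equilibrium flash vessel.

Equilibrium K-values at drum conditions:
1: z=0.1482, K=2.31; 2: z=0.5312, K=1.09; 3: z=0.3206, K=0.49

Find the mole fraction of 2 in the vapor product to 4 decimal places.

Iterate (Newton) starting at β = 0.68:
  β = 0.6800: g = -0.10259, g' = -0.2704 → β = 0.3006
  β = 0.3006: g = -0.00727, g' = -0.2513 → β = 0.2717
  β = 0.2717: g = 0.00005, g' = -0.2548 → β = 0.2719
Converged at β = 0.2719.
Compositions from xᵢ = zᵢ/(1+β(Kᵢ−1)), yᵢ = Kᵢxᵢ:
  1: x = 0.1093, y = 0.2524
  2: x = 0.5185, y = 0.5652
  3: x = 0.3722, y = 0.1824

y_2 = 0.5652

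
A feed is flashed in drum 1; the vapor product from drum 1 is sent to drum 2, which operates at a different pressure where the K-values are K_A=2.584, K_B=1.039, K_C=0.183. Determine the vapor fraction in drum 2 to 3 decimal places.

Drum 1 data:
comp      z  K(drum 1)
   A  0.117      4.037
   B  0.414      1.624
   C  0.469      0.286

Drum 1:
Material balance + equilibrium reduce to Σ zᵢ(Kᵢ−1)/(1+ψ₁(Kᵢ−1)) = 0.
Feasibility: ΣzᵢKᵢ = 1.279, Σzᵢ/Kᵢ = 1.924 — both > 1, two phases present.
Iterate (Newton) starting at ψ₁ = 0.5:
  ψ₁ = 0.500: g = -0.1828, g' = -0.842 → ψ₁ = 0.283
  ψ₁ = 0.283: g = -0.0089, g' = -0.804 → ψ₁ = 0.272
Converged at ψ₁ = 0.272.
Drum-1 compositions:
  A: x = 0.064, y = 0.259
  B: x = 0.354, y = 0.575
  C: x = 0.582, y = 0.166
Drum-2 feed = drum-1 vapor: z₂ = (0.2587, 0.5748, 0.1664).
Drum 2:
Rachford–Rice: g(ψ₂) = Σ zᵢ(Kᵢ−1)/(1+ψ₂(Kᵢ−1)) = 0.
Check two-phase: ΣzᵢKᵢ = 1.296 > 1 and Σzᵢ/Kᵢ = 1.563 > 1, so g(0) = 0.296 > 0 and g(1) = -0.563 < 0.
Iterate (Newton) starting at ψ₂ = 0.59:
  ψ₂ = 0.590: g = -0.0288, g' = -0.588 → ψ₂ = 0.541
  ψ₂ = 0.541: g = -0.0011, g' = -0.546 → ψ₂ = 0.539
Converged at ψ₂ = 0.539.
  A: x = 0.140, y = 0.361
  B: x = 0.563, y = 0.585
  C: x = 0.297, y = 0.054

V/F (drum 2) = 0.539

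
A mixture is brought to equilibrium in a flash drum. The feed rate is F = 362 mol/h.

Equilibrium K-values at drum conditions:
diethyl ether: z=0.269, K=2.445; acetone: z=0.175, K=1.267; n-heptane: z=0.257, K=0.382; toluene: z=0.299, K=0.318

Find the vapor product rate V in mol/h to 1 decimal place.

Newton iteration, ψ⁰ = 0.68:
  ψ = 0.680: g = -0.4186, g' = -0.927 → ψ = 0.229
  ψ = 0.229: g = -0.0903, g' = -0.657 → ψ = 0.091
  ψ = 0.091: g = 0.0034, g' = -0.719 → ψ = 0.096
Converged at ψ = 0.096.
Then V = ψ·F = 0.0958·362 = 34.7 mol/h and L = F − V = 327.3 mol/h.

V = 34.7 mol/h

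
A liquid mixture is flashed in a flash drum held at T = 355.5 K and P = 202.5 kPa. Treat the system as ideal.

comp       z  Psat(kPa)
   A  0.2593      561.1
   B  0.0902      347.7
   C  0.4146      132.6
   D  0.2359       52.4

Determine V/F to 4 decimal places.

Raoult's law: Kᵢ = Pᵢˢᵃᵗ/P = Pᵢˢᵃᵗ/202.5.
  K_A = 561.1/202.5 = 2.770864, K_B = 347.7/202.5 = 1.717037, K_C = 132.6/202.5 = 0.654815, K_D = 52.4/202.5 = 0.258765
Rachford–Rice: g(V/F) = Σ zᵢ(Kᵢ−1)/(1+V/F(Kᵢ−1)) = 0.
Check two-phase: ΣzᵢKᵢ = 1.2059 > 1 and Σzᵢ/Kᵢ = 1.6909 > 1, so g(0) = 0.2059 > 0 and g(1) = -0.6909 < 0.
Iterate (Newton) starting at V/F = 0.46:
  V/F = 0.4600: g = -0.13377, g' = -0.6414 → V/F = 0.2514
  V/F = 0.2514: g = 0.00088, g' = -0.6776 → V/F = 0.2527
Converged at V/F = 0.2527.

V/F = 0.2527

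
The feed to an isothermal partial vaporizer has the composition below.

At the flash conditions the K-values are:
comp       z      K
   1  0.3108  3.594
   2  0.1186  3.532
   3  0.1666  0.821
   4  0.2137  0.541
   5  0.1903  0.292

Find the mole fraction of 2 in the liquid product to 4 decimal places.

Material balance + equilibrium reduce to Σ zᵢ(Kᵢ−1)/(1+V/F(Kᵢ−1)) = 0.
Check two-phase: ΣzᵢKᵢ = 1.8439 > 1 and Σzᵢ/Kᵢ = 1.3697 > 1, so g(0) = 0.8439 > 0 and g(1) = -0.3697 < 0.
Iterate (Newton) starting at V/F = 0.5:
  V/F = 0.5000: g = 0.11489, g' = -0.8553 → V/F = 0.6343
  V/F = 0.6343: g = 0.00340, g' = -0.8215 → V/F = 0.6385
Converged at V/F = 0.6385.
Compositions from xᵢ = zᵢ/(1+V/F(Kᵢ−1)), yᵢ = Kᵢxᵢ:
  1: x = 0.1170, y = 0.4205
  2: x = 0.0453, y = 0.1601
  3: x = 0.1881, y = 0.1544
  4: x = 0.3023, y = 0.1635
  5: x = 0.3473, y = 0.1014

x_2 = 0.0453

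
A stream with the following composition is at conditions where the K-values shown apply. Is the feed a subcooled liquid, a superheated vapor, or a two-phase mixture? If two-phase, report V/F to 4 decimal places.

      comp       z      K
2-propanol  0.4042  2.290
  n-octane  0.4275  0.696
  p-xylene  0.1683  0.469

ΣzᵢKᵢ = 1.3021; Σzᵢ/Kᵢ = 1.1496.
Both exceed 1, so a two-phase solution exists.
Rachford–Rice: g(ψ) = Σ zᵢ(Kᵢ−1)/(1+ψ(Kᵢ−1)) = 0.
Iterate (Newton) starting at ψ = 0.63:
  ψ = 0.6300: g = -0.00739, g' = -0.3723 → ψ = 0.6101
  ψ = 0.6101: g = 0.00002, g' = -0.3740 → ψ = 0.6102
Converged at ψ = 0.6102.

two-phase, V/F = 0.6102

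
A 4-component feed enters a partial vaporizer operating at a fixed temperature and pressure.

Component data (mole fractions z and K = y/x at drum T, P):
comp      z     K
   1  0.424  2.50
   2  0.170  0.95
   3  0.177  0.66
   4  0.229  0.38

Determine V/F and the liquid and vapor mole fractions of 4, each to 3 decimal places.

Material balance + equilibrium reduce to Σ zᵢ(Kᵢ−1)/(1+V/F(Kᵢ−1)) = 0.
g(0) = ΣzᵢKᵢ − 1 = 0.425 and g(1) = 1 − Σzᵢ/Kᵢ = -0.219, so a root lies in (0, 1).
Newton iteration, V/F⁰ = 0.63:
  V/F = 0.630: g = 0.0086, g' = -0.523 → V/F = 0.647
Converged at V/F = 0.647.
Compositions from xᵢ = zᵢ/(1+V/F(Kᵢ−1)), yᵢ = Kᵢxᵢ:
  1: x = 0.215, y = 0.538
  2: x = 0.176, y = 0.167
  3: x = 0.227, y = 0.150
  4: x = 0.382, y = 0.145

V/F = 0.647, x_4 = 0.382, y_4 = 0.145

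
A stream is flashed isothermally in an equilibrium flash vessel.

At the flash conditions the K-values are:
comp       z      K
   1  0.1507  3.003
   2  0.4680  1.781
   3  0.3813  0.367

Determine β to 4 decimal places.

β = 0.5951

Let β = V/F and solve Σ zᵢ(Kᵢ−1)/(1+β(Kᵢ−1)) = 0.
g(0) = ΣzᵢKᵢ − 1 = 0.4260 and g(1) = 1 − Σzᵢ/Kᵢ = -0.3519, so a root lies in (0, 1).
Newton iteration, β⁰ = 0.44:
  β = 0.4400: g = 0.09794, g' = -0.6225 → β = 0.5973
  β = 0.5973: g = -0.00145, g' = -0.6531 → β = 0.5951
Converged at β = 0.5951.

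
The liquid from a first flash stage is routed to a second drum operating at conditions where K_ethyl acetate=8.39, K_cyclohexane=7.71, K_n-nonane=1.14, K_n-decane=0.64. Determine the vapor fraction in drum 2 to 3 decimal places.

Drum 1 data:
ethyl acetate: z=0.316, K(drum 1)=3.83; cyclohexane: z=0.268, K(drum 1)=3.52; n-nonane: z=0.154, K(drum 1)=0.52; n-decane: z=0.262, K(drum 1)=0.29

Drum 1:
Let ψ₁ = V/F and solve Σ zᵢ(Kᵢ−1)/(1+ψ₁(Kᵢ−1)) = 0.
Feasibility: ΣzᵢKᵢ = 2.310, Σzᵢ/Kᵢ = 1.358 — both > 1, two phases present.
Newton–Raphson from ψ₁ = 0.5:
  ψ₁ = 0.500: g = 0.2835, g' = -1.146 → ψ₁ = 0.747
  ψ₁ = 0.747: g = 0.0097, g' = -1.151 → ψ₁ = 0.756
Converged at ψ₁ = 0.756.
Drum-1 compositions:
  ethyl acetate: x = 0.101, y = 0.386
  cyclohexane: x = 0.092, y = 0.325
  n-nonane: x = 0.242, y = 0.126
  n-decane: x = 0.565, y = 0.164
Drum-2 feed = drum-1 liquid: z₂ = (0.1007, 0.0923, 0.2417, 0.5654).
Drum 2:
Rachford–Rice: g(ψ₂) = Σ zᵢ(Kᵢ−1)/(1+ψ₂(Kᵢ−1)) = 0.
Feasibility: ΣzᵢKᵢ = 2.193, Σzᵢ/Kᵢ = 1.119 — both > 1, two phases present.
Newton iteration, ψ₂⁰ = 0.62:
  ψ₂ = 0.620: g = 0.0224, g' = -0.458 → ψ₂ = 0.669
  ψ₂ = 0.669: g = 0.0008, g' = -0.425 → ψ₂ = 0.671
Converged at ψ₂ = 0.671.
  ethyl acetate: x = 0.017, y = 0.142
  cyclohexane: x = 0.017, y = 0.129
  n-nonane: x = 0.221, y = 0.252
  n-decane: x = 0.745, y = 0.477

V/F (drum 2) = 0.671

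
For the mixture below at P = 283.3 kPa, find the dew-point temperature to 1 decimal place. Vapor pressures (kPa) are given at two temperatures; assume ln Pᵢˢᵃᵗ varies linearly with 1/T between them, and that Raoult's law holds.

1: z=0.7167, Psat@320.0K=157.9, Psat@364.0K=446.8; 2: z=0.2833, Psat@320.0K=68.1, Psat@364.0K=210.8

Dew-point temperature: Σzᵢ·P/Pᵢˢᵃᵗ(T) = 1. Interpolate ln Pᵢˢᵃᵗ = aᵢ + bᵢ/T.
  T = 320.0 K: ΣzᵢP/Pᵢˢᵃᵗ = 2.4644
  T = 364.0 K: ΣzᵢP/Pᵢˢᵃᵗ = 0.8352
  T = 342.0 K: ΣzᵢP/Pᵢˢᵃᵗ = 1.3852
  T = 353.0 K: ΣzᵢP/Pᵢˢᵃᵗ = 1.0671
  T = 358.5 K: ΣzᵢP/Pᵢˢᵃᵗ = 0.9422
  T = 355.8 K: ΣzᵢP/Pᵢˢᵃᵗ = 1.0011
  T = 357.1 K: ΣzᵢP/Pᵢˢᵃᵗ = 0.9722
Interpolating between 355.8 K and 357.1 K gives T ≈ 355.8 K.

T = 355.8 K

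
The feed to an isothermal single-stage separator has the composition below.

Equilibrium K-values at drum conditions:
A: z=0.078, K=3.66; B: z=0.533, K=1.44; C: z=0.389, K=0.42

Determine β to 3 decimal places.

β = 0.414

Let β = V/F and solve Σ zᵢ(Kᵢ−1)/(1+β(Kᵢ−1)) = 0.
g(0) = ΣzᵢKᵢ − 1 = 0.216 and g(1) = 1 − Σzᵢ/Kᵢ = -0.318, so a root lies in (0, 1).
Iterate (Newton) starting at β = 0.5:
  β = 0.500: g = -0.0365, g' = -0.431 → β = 0.415
  β = 0.415: g = -0.0003, g' = -0.425 → β = 0.414
Converged at β = 0.414.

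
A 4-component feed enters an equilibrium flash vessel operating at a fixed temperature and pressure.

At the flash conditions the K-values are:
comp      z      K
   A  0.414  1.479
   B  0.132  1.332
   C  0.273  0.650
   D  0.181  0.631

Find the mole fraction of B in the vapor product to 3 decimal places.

y_B = 0.151

Let ψ = V/F and solve Σ zᵢ(Kᵢ−1)/(1+ψ(Kᵢ−1)) = 0.
Check two-phase: ΣzᵢKᵢ = 1.080 > 1 and Σzᵢ/Kᵢ = 1.086 > 1, so g(0) = 0.080 > 0 and g(1) = -0.086 < 0.
Newton–Raphson from ψ = 0.5:
  ψ = 0.500: g = -0.0001, g' = -0.159 → ψ = 0.499
Converged at ψ = 0.499.
Compositions from xᵢ = zᵢ/(1+ψ(Kᵢ−1)), yᵢ = Kᵢxᵢ:
  A: x = 0.334, y = 0.494
  B: x = 0.113, y = 0.151
  C: x = 0.331, y = 0.215
  D: x = 0.222, y = 0.140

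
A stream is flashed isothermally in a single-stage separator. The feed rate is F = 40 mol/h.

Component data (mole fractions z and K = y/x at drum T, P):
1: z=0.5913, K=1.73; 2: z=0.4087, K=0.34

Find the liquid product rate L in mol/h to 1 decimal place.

Rachford–Rice: g(β) = Σ zᵢ(Kᵢ−1)/(1+β(Kᵢ−1)) = 0.
Feasibility: ΣzᵢKᵢ = 1.1619, Σzᵢ/Kᵢ = 1.5439 — both > 1, two phases present.
Newton iteration, β⁰ = 0.5:
  β = 0.5000: g = -0.08637, g' = -0.5657 → β = 0.3473
  β = 0.3473: g = -0.00562, g' = -0.5002 → β = 0.3361
  β = 0.3361: g = -0.00002, g' = -0.4972 → β = 0.3360
Converged at β = 0.3360.
Then V = β·F = 0.3360·40 = 13.4 mol/h and L = F − V = 26.6 mol/h.

L = 26.6 mol/h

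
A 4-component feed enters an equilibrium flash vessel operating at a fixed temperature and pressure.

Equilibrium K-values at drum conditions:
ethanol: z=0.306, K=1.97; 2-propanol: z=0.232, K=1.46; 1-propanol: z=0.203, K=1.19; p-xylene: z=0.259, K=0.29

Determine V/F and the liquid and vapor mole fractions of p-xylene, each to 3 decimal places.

V/F = 0.573, x_p-xylene = 0.437, y_p-xylene = 0.127

Rachford–Rice: g(V/F) = Σ zᵢ(Kᵢ−1)/(1+V/F(Kᵢ−1)) = 0.
Feasibility: ΣzᵢKᵢ = 1.258, Σzᵢ/Kᵢ = 1.378 — both > 1, two phases present.
Iterate (Newton) starting at V/F = 0.5:
  V/F = 0.500: g = 0.0368, g' = -0.483 → V/F = 0.576
  V/F = 0.576: g = -0.0016, g' = -0.529 → V/F = 0.573
Converged at V/F = 0.573.
Compositions from xᵢ = zᵢ/(1+V/F(Kᵢ−1)), yᵢ = Kᵢxᵢ:
  ethanol: x = 0.197, y = 0.387
  2-propanol: x = 0.184, y = 0.268
  1-propanol: x = 0.183, y = 0.218
  p-xylene: x = 0.437, y = 0.127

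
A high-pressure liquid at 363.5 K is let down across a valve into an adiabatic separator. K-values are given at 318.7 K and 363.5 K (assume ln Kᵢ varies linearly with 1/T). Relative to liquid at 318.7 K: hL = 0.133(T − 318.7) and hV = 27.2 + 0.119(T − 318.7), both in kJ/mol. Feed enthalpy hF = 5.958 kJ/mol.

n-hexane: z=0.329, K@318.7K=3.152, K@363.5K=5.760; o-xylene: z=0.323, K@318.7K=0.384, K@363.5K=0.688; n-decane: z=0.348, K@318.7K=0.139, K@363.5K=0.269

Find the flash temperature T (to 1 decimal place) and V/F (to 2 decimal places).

T = 325.4 K, V/F = 0.19

Adiabatic flash: solve Rachford–Rice at each trial T, then check hF = ψ·hV(T) + (1−ψ)·hL(T).
  T = 318.7 K: K = (3.152, 0.384, 0.139), RR gives ψ = 0.130, H_out = 3.527 kJ/mol
  T = 363.5 K: K = (5.760, 0.688, 0.269), RR gives ψ = 0.452, H_out = 17.962 kJ/mol
  T = 341.1 K: K = (4.346, 0.524, 0.198), RR gives ψ = 0.302, H_out = 11.088 kJ/mol
  T = 329.9 K: K = (3.721, 0.451, 0.167), RR gives ψ = 0.222, H_out = 7.500 kJ/mol
  T = 324.3 K: K = (3.430, 0.417, 0.152), RR gives ψ = 0.178, H_out = 5.581 kJ/mol
  T = 327.1 K: K = (3.574, 0.434, 0.160), RR gives ψ = 0.201, H_out = 6.555 kJ/mol
  T = 325.7 K: K = (3.501, 0.425, 0.156), RR gives ψ = 0.190, H_out = 6.072 kJ/mol
Linear interpolation between T = 324.3 (H_out = 5.581) and T = 325.7 (H_out = 6.072) on hF = 5.958 gives T ≈ 325.4 K, at which ψ = 0.19.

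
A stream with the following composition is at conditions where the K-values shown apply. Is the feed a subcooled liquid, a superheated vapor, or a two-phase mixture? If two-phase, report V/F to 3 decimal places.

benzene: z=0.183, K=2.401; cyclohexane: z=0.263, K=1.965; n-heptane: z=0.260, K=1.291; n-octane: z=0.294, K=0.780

superheated vapor

ΣzᵢKᵢ = 1.521; Σzᵢ/Kᵢ = 0.788.
Since Σzᵢ/Kᵢ < 1 the mixture is above its dew point — single vapor phase.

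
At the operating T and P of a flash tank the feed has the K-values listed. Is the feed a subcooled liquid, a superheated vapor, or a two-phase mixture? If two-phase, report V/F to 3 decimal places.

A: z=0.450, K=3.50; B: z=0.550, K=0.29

two-phase, V/F = 0.414

ΣzᵢKᵢ = 1.734; Σzᵢ/Kᵢ = 2.025.
Both exceed 1, so a two-phase solution exists.
Let ψ = V/F and solve Σ zᵢ(Kᵢ−1)/(1+ψ(Kᵢ−1)) = 0.
Newton–Raphson from ψ = 0.5:
  ψ = 0.500: g = -0.1054, g' = -1.222 → ψ = 0.414
Converged at ψ = 0.414.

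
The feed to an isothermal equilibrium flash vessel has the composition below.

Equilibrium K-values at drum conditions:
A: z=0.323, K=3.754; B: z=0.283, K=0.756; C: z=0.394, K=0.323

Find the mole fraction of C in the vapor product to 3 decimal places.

Iterate (Newton) starting at β = 0.5:
  β = 0.500: g = -0.1077, g' = -0.868 → β = 0.376
  β = 0.376: g = 0.0032, g' = -0.937 → β = 0.379
Converged at β = 0.379.
Compositions from xᵢ = zᵢ/(1+β(Kᵢ−1)), yᵢ = Kᵢxᵢ:
  A: x = 0.158, y = 0.593
  B: x = 0.312, y = 0.236
  C: x = 0.530, y = 0.171

y_C = 0.171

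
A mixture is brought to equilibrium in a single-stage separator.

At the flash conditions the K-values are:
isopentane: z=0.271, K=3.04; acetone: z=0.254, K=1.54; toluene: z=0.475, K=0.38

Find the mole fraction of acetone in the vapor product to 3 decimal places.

y_acetone = 0.317

Rachford–Rice: g(V/F) = Σ zᵢ(Kᵢ−1)/(1+V/F(Kᵢ−1)) = 0.
Feasibility: ΣzᵢKᵢ = 1.395, Σzᵢ/Kᵢ = 1.504 — both > 1, two phases present.
Newton–Raphson from V/F = 0.5:
  V/F = 0.500: g = -0.0451, g' = -0.706 → V/F = 0.436
Converged at V/F = 0.436.
Compositions from xᵢ = zᵢ/(1+V/F(Kᵢ−1)), yᵢ = Kᵢxᵢ:
  isopentane: x = 0.143, y = 0.436
  acetone: x = 0.206, y = 0.317
  toluene: x = 0.651, y = 0.247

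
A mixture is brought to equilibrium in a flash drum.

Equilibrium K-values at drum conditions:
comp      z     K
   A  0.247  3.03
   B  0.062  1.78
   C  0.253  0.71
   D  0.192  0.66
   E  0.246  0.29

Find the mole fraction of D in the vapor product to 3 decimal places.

Let ψ = V/F and solve Σ zᵢ(Kᵢ−1)/(1+ψ(Kᵢ−1)) = 0.
Check two-phase: ΣzᵢKᵢ = 1.236 > 1 and Σzᵢ/Kᵢ = 1.612 > 1, so g(0) = 0.236 > 0 and g(1) = -0.612 < 0.
Newton iteration, ψ⁰ = 0.5:
  ψ = 0.500: g = -0.1516, g' = -0.630 → ψ = 0.259
  ψ = 0.259: g = 0.0038, g' = -0.701 → ψ = 0.265
Converged at ψ = 0.265.
Compositions from xᵢ = zᵢ/(1+ψ(Kᵢ−1)), yᵢ = Kᵢxᵢ:
  A: x = 0.161, y = 0.487
  B: x = 0.051, y = 0.091
  C: x = 0.274, y = 0.195
  D: x = 0.211, y = 0.139
  E: x = 0.303, y = 0.088

y_D = 0.139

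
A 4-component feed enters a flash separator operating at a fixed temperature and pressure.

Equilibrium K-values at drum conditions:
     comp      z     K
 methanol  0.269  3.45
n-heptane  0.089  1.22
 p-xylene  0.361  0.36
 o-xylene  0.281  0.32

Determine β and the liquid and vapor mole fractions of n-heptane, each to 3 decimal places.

Let β = V/F and solve Σ zᵢ(Kᵢ−1)/(1+β(Kᵢ−1)) = 0.
g(0) = ΣzᵢKᵢ − 1 = 0.257 and g(1) = 1 − Σzᵢ/Kᵢ = -1.032, so a root lies in (0, 1).
Iterate (Newton) starting at β = 0.5:
  β = 0.500: g = -0.3154, g' = -0.948 → β = 0.167
  β = 0.167: g = 0.0121, g' = -1.168 → β = 0.178
Converged at β = 0.178.
Compositions from xᵢ = zᵢ/(1+β(Kᵢ−1)), yᵢ = Kᵢxᵢ:
  methanol: x = 0.187, y = 0.647
  n-heptane: x = 0.086, y = 0.104
  p-xylene: x = 0.407, y = 0.147
  o-xylene: x = 0.320, y = 0.102

β = 0.178, x_n-heptane = 0.086, y_n-heptane = 0.104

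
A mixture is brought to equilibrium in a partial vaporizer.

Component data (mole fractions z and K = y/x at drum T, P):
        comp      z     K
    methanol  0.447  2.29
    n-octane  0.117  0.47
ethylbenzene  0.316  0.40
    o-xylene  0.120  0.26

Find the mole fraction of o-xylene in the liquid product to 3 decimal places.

Material balance + equilibrium reduce to Σ zᵢ(Kᵢ−1)/(1+V/F(Kᵢ−1)) = 0.
Feasibility: ΣzᵢKᵢ = 1.236, Σzᵢ/Kᵢ = 1.696 — both > 1, two phases present.
Newton–Raphson from V/F = 0.5:
  V/F = 0.500: g = -0.1456, g' = -0.733 → V/F = 0.301
  V/F = 0.301: g = -0.0044, g' = -0.711 → V/F = 0.295
Converged at V/F = 0.295.
Compositions from xᵢ = zᵢ/(1+V/F(Kᵢ−1)), yᵢ = Kᵢxᵢ:
  methanol: x = 0.324, y = 0.741
  n-octane: x = 0.139, y = 0.065
  ethylbenzene: x = 0.384, y = 0.154
  o-xylene: x = 0.154, y = 0.040

x_o-xylene = 0.154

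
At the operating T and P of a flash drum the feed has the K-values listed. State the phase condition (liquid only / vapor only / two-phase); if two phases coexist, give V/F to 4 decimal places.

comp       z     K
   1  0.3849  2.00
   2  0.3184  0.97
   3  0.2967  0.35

ΣzᵢKᵢ = 1.1825; Σzᵢ/Kᵢ = 1.3684.
Both exceed 1, so a two-phase solution exists.
Material balance + equilibrium reduce to Σ zᵢ(Kᵢ−1)/(1+ψ(Kᵢ−1)) = 0.
Iterate (Newton) starting at ψ = 0.5:
  ψ = 0.5000: g = -0.03881, g' = -0.4465 → ψ = 0.4131
  ψ = 0.4131: g = -0.00093, g' = -0.4273 → ψ = 0.4109
Converged at ψ = 0.4109.

two-phase, V/F = 0.4109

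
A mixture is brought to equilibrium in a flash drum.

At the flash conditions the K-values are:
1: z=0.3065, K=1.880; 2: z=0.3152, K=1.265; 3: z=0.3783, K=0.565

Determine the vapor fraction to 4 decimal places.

Material balance + equilibrium reduce to Σ zᵢ(Kᵢ−1)/(1+ψ(Kᵢ−1)) = 0.
g(0) = ΣzᵢKᵢ − 1 = 0.1887 and g(1) = 1 − Σzᵢ/Kᵢ = -0.0818, so a root lies in (0, 1).
Newton–Raphson from ψ = 0.5:
  ψ = 0.5000: g = 0.05076, g' = -0.2486 → ψ = 0.7042
  ψ = 0.7042: g = -0.00030, g' = -0.2550 → ψ = 0.7030
Converged at ψ = 0.7030.

ψ = 0.7030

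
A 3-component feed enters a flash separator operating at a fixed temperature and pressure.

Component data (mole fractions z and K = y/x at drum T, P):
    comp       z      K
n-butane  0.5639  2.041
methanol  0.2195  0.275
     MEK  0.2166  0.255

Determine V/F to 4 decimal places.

Rachford–Rice: g(V/F) = Σ zᵢ(Kᵢ−1)/(1+V/F(Kᵢ−1)) = 0.
Feasibility: ΣzᵢKᵢ = 1.2665, Σzᵢ/Kᵢ = 1.9239 — both > 1, two phases present.
Newton iteration, V/F⁰ = 0.41:
  V/F = 0.4100: g = -0.04736, g' = -0.7830 → V/F = 0.3495
  V/F = 0.3495: g = -0.00091, g' = -0.7553 → V/F = 0.3483
Converged at V/F = 0.3483.

V/F = 0.3483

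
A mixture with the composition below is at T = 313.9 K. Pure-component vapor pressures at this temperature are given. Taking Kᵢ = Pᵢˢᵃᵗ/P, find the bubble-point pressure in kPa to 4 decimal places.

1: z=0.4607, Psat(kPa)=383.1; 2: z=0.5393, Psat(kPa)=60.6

Pbub = 209.1757 kPa

At the bubble point ψ → 0, so ΣzᵢKᵢ = 1 with Kᵢ = Pᵢˢᵃᵗ/P ⇒ P = ΣzᵢPᵢˢᵃᵗ.
P = 0.4607·383.1 + 0.5393·60.6 = 209.1757 kPa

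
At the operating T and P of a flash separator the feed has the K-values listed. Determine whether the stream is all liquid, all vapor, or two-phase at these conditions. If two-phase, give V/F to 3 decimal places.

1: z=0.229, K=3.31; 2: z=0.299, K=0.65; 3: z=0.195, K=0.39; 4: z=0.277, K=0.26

two-phase, V/F = 0.076

ΣzᵢKᵢ = 1.100; Σzᵢ/Kᵢ = 2.095.
Both exceed 1, so a two-phase solution exists.
Rachford–Rice: g(ψ) = Σ zᵢ(Kᵢ−1)/(1+ψ(Kᵢ−1)) = 0.
Iterate (Newton) starting at ψ = 0.49:
  ψ = 0.490: g = -0.3694, g' = -0.843 → ψ = 0.052
  ψ = 0.052: g = 0.0298, g' = -1.254 → ψ = 0.076
Converged at ψ = 0.076.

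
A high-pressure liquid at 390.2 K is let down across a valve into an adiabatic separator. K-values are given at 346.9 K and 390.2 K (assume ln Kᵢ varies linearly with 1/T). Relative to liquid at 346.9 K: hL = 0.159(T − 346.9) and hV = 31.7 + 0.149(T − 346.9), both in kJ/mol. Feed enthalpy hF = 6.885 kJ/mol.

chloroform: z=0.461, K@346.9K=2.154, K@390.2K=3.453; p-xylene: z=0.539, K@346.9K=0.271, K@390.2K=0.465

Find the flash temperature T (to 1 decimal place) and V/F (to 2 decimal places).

T = 349.7 K, V/F = 0.20

Adiabatic flash: solve Rachford–Rice at each trial T, then check hF = ψ·hV(T) + (1−ψ)·hL(T).
  T = 346.9 K: K = (2.154, 0.271), RR gives ψ = 0.165, H_out = 5.240 kJ/mol
  T = 390.2 K: K = (3.453, 0.465), RR gives ψ = 0.642, H_out = 26.957 kJ/mol
  T = 368.5 K: K = (2.764, 0.360), RR gives ψ = 0.415, H_out = 16.507 kJ/mol
  T = 357.7 K: K = (2.449, 0.314), RR gives ψ = 0.300, H_out = 11.193 kJ/mol
  T = 352.3 K: K = (2.299, 0.292), RR gives ψ = 0.236, H_out = 8.334 kJ/mol
  T = 349.6 K: K = (2.226, 0.281), RR gives ψ = 0.202, H_out = 6.822 kJ/mol
  T = 351.0 K: K = (2.264, 0.287), RR gives ψ = 0.220, H_out = 7.614 kJ/mol
Linear interpolation between T = 349.6 (H_out = 6.822) and T = 351.0 (H_out = 7.614) on hF = 6.885 gives T ≈ 349.7 K, at which ψ = 0.20.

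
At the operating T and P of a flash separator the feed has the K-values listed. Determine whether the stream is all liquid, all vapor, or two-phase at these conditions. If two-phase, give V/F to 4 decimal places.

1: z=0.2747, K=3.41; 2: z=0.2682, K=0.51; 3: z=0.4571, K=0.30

two-phase, V/F = 0.1393

ΣzᵢKᵢ = 1.2106; Σzᵢ/Kᵢ = 2.1301.
Both exceed 1, so a two-phase solution exists.
Rachford–Rice: g(ψ) = Σ zᵢ(Kᵢ−1)/(1+ψ(Kᵢ−1)) = 0.
Iterate (Newton) starting at ψ = 0.49:
  ψ = 0.4900: g = -0.35640, g' = -0.9659 → ψ = 0.1210
  ψ = 0.1210: g = 0.02328, g' = -1.2965 → ψ = 0.1390
  ψ = 0.1390: g = 0.00048, g' = -1.2444 → ψ = 0.1393
Converged at ψ = 0.1393.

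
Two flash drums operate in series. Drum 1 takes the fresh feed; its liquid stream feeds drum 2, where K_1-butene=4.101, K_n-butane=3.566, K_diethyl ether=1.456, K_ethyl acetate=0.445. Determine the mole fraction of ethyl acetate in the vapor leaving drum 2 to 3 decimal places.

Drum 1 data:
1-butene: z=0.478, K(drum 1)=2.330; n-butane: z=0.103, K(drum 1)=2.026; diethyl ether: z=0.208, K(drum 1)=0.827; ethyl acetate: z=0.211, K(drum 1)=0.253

Drum 1:
Rachford–Rice: g(ψ₁) = Σ zᵢ(Kᵢ−1)/(1+ψ₁(Kᵢ−1)) = 0.
Feasibility: ΣzᵢKᵢ = 1.548, Σzᵢ/Kᵢ = 1.341 — both > 1, two phases present.
Newton–Raphson from ψ₁ = 0.31:
  ψ₁ = 0.310: g = 0.2872, g' = -0.693 → ψ₁ = 0.725
  ψ₁ = 0.725: g = -0.0004, g' = -0.823 → ψ₁ = 0.724
Converged at ψ₁ = 0.724.
Drum-1 compositions:
  1-butene: x = 0.243, y = 0.567
  n-butane: x = 0.059, y = 0.120
  diethyl ether: x = 0.238, y = 0.197
  ethyl acetate: x = 0.460, y = 0.116
Drum-2 feed = drum-1 liquid: z₂ = (0.2435, 0.0591, 0.2378, 0.4596).
Drum 2:
Rachford–Rice: g(ψ₂) = Σ zᵢ(Kᵢ−1)/(1+ψ₂(Kᵢ−1)) = 0.
Feasibility: ΣzᵢKᵢ = 1.760, Σzᵢ/Kᵢ = 1.272 — both > 1, two phases present.
Newton–Raphson from ψ₂ = 0.5:
  ψ₂ = 0.500: g = 0.0977, g' = -0.739 → ψ₂ = 0.632
  ψ₂ = 0.632: g = 0.0040, g' = -0.690 → ψ₂ = 0.638
Converged at ψ₂ = 0.638.
  1-butene: x = 0.082, y = 0.335
  n-butane: x = 0.022, y = 0.080
  diethyl ether: x = 0.184, y = 0.268
  ethyl acetate: x = 0.712, y = 0.317

y_ethyl acetate (drum 2) = 0.317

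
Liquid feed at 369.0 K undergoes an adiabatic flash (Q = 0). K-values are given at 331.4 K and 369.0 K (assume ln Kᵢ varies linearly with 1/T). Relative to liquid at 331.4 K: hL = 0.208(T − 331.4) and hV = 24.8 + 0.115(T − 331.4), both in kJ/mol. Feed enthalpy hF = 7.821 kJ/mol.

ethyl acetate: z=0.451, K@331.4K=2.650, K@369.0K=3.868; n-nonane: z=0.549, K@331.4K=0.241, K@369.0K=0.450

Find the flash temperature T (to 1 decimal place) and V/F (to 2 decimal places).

Adiabatic flash: solve Rachford–Rice at each trial T, then check hF = ψ·hV(T) + (1−ψ)·hL(T).
  T = 331.4 K: K = (2.650, 0.241), RR gives ψ = 0.261, H_out = 6.485 kJ/mol
  T = 369.0 K: K = (3.868, 0.450), RR gives ψ = 0.629, H_out = 21.212 kJ/mol
  T = 350.2 K: K = (3.234, 0.335), RR gives ψ = 0.432, H_out = 13.877 kJ/mol
  T = 340.8 K: K = (2.936, 0.285), RR gives ψ = 0.347, H_out = 10.269 kJ/mol
  T = 336.1 K: K = (2.791, 0.263), RR gives ψ = 0.305, H_out = 8.410 kJ/mol
  T = 333.8 K: K = (2.722, 0.252), RR gives ψ = 0.284, H_out = 7.478 kJ/mol
Linear interpolation between T = 333.8 (H_out = 7.478) and T = 336.1 (H_out = 8.410) on hF = 7.821 gives T ≈ 334.6 K, at which ψ = 0.29.

T = 334.6 K, V/F = 0.29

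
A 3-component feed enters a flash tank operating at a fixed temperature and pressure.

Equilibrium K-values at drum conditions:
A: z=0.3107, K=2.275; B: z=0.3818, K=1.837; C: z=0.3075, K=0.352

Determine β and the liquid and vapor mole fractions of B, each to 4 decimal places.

Material balance + equilibrium reduce to Σ zᵢ(Kᵢ−1)/(1+β(Kᵢ−1)) = 0.
Check two-phase: ΣzᵢKᵢ = 1.5164 > 1 and Σzᵢ/Kᵢ = 1.2180 > 1, so g(0) = 0.5164 > 0 and g(1) = -0.2180 < 0.
Iterate (Newton) starting at β = 0.44:
  β = 0.4400: g = 0.20860, g' = -0.6028 → β = 0.7860
  β = 0.7860: g = -0.01551, g' = -0.7597 → β = 0.7656
  β = 0.7656: g = -0.00023, g' = -0.7372 → β = 0.7653
Converged at β = 0.7653.
Compositions from xᵢ = zᵢ/(1+β(Kᵢ−1)), yᵢ = Kᵢxᵢ:
  A: x = 0.1573, y = 0.3578
  B: x = 0.2327, y = 0.4275
  C: x = 0.6100, y = 0.2147

β = 0.7653, x_B = 0.2327, y_B = 0.4275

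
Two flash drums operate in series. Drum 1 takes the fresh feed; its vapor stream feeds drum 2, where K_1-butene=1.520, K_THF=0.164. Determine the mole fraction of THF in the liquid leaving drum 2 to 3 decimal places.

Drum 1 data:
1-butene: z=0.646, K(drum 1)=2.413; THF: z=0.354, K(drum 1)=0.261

x_THF (drum 2) = 0.383

Drum 1:
Material balance + equilibrium reduce to Σ zᵢ(Kᵢ−1)/(1+ψ₁(Kᵢ−1)) = 0.
Check two-phase: ΣzᵢKᵢ = 1.651 > 1 and Σzᵢ/Kᵢ = 1.624 > 1, so g(0) = 0.651 > 0 and g(1) = -0.624 < 0.
Iterate (Newton) starting at ψ₁ = 0.5:
  ψ₁ = 0.500: g = 0.1200, g' = -0.929 → ψ₁ = 0.629
  ψ₁ = 0.629: g = -0.0057, g' = -1.037 → ψ₁ = 0.624
Converged at ψ₁ = 0.624.
Drum-1 compositions:
  1-butene: x = 0.343, y = 0.829
  THF: x = 0.657, y = 0.171
Drum-2 feed = drum-1 vapor: z₂ = (0.8286, 0.1714).
Drum 2:
Let ψ₂ = V/F and solve Σ zᵢ(Kᵢ−1)/(1+ψ₂(Kᵢ−1)) = 0.
Feasibility: ΣzᵢKᵢ = 1.288, Σzᵢ/Kᵢ = 1.590 — both > 1, two phases present.
Binary case is linear: z₁(K₁−1)(1+ψ₂(K₂−1)) + z₂(K₂−1)(1+ψ₂(K₁−1)) = 0
⇒ ψ₂ = [z₁(K₁−1)+z₂(K₂−1)] / [−(K₁−1)(K₂−1)] = 0.2876/0.4347 = 0.662
  1-butene: x = 0.617, y = 0.937
  THF: x = 0.383, y = 0.063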